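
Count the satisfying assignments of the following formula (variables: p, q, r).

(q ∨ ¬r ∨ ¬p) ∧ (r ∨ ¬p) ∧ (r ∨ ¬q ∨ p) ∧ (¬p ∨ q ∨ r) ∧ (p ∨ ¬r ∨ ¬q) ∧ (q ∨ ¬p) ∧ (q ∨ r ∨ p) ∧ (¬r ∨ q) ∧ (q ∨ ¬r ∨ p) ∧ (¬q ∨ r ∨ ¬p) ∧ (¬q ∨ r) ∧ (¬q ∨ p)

1

There are 2^3 = 8 truth assignments over (p, q, r).
Check each against the 12 clauses (columns in the order p, q, r):
  F F F  ✗ fails (q ∨ r ∨ p)
  F F T  ✗ fails (¬r ∨ q)
  F T F  ✗ fails (r ∨ ¬q ∨ p)
  F T T  ✗ fails (p ∨ ¬r ∨ ¬q)
  T F F  ✗ fails (r ∨ ¬p)
  T F T  ✗ fails (q ∨ ¬r ∨ ¬p)
  T T F  ✗ fails (r ∨ ¬p)
  T T T  ✓ satisfies all
1 of the 8 rows is a model.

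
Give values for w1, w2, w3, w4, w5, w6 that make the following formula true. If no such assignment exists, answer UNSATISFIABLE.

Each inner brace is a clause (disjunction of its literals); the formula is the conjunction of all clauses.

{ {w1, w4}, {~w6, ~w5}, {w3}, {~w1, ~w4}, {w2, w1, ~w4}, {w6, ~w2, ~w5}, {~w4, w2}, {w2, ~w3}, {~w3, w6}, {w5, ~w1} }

w1 ↦ 0,  w2 ↦ 1,  w3 ↦ 1,  w4 ↦ 1,  w5 ↦ 0,  w6 ↦ 1

(w3) alone gives w3 = 1.
(w2) alone gives w2 = 1.
(w6) alone gives w6 = 1.
(~w5) alone gives w5 = 0.
(~w1) alone gives w1 = 0.
(w4) alone gives w4 = 1.
All clauses are satisfied.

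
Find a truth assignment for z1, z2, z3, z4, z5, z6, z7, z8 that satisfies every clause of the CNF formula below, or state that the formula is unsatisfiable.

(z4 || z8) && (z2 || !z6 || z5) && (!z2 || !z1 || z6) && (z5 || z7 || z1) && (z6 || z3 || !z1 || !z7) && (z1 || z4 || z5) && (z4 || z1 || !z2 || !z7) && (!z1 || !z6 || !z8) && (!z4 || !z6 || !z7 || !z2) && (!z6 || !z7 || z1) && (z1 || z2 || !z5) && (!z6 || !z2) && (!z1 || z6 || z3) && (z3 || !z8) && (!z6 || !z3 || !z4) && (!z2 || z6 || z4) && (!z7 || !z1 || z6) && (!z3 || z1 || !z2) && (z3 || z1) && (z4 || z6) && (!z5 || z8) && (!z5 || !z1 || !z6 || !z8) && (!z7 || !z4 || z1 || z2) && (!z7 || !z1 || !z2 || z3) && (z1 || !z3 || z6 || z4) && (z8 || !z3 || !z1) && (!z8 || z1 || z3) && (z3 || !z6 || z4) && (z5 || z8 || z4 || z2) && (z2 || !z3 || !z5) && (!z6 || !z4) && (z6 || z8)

Branch on z4: set z4 = true.
From the singleton clause (!z6), z6 = false.
From the singleton clause (z8), z8 = true.
From the singleton clause (z3), z3 = true.
Branch on z2: set z2 = false.
From the singleton clause (!z5), z5 = false.
Branch on z7: set z7 = false.
From the singleton clause (z1), z1 = true.
All clauses are satisfied.

z1 ↦ true; z2 ↦ false; z3 ↦ true; z4 ↦ true; z5 ↦ false; z6 ↦ false; z7 ↦ false; z8 ↦ true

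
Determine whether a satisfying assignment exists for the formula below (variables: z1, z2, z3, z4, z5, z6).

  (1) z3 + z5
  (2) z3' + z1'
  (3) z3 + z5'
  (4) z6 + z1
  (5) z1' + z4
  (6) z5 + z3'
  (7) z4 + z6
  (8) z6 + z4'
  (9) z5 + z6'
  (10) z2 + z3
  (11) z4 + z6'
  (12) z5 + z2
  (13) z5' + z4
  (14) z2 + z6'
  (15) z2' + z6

Try z3 = 1.
(z1') alone gives z1 = 0.
(z6) alone gives z6 = 1.
(z5) alone gives z5 = 1.
(z4) alone gives z4 = 1.
(z2) alone gives z2 = 1.
Every clause now holds.
A satisfying assignment: z1: 0; z2: 1; z3: 1; z4: 1; z5: 1; z6: 1.

Satisfiable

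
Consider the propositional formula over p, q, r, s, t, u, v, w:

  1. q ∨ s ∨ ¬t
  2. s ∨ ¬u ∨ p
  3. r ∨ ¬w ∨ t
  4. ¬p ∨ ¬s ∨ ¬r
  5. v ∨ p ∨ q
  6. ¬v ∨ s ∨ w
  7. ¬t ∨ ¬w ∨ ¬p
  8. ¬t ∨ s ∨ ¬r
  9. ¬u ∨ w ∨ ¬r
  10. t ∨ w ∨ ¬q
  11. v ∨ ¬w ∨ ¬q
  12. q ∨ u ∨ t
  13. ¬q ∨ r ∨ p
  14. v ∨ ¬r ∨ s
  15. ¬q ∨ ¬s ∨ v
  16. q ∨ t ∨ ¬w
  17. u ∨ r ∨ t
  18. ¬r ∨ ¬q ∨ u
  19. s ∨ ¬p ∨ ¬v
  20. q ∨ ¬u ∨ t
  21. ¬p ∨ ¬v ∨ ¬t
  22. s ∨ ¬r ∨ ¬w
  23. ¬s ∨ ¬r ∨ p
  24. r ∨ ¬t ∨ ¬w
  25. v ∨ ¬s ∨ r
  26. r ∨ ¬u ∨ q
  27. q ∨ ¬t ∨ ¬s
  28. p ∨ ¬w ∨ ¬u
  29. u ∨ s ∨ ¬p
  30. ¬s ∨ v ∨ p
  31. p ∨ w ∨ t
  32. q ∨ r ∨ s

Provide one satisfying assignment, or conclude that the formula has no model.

Suppose q = True.
Suppose t = True.
Suppose w = False.
Suppose v = False.
Unit clause (¬s) forces s = False.
Unit clause (¬r) forces r = False.
Unit clause (p) forces p = True.
Unit clause (u) forces u = True.
Every clause now holds.

p ↦ True,  q ↦ True,  r ↦ False,  s ↦ False,  t ↦ True,  u ↦ True,  v ↦ False,  w ↦ False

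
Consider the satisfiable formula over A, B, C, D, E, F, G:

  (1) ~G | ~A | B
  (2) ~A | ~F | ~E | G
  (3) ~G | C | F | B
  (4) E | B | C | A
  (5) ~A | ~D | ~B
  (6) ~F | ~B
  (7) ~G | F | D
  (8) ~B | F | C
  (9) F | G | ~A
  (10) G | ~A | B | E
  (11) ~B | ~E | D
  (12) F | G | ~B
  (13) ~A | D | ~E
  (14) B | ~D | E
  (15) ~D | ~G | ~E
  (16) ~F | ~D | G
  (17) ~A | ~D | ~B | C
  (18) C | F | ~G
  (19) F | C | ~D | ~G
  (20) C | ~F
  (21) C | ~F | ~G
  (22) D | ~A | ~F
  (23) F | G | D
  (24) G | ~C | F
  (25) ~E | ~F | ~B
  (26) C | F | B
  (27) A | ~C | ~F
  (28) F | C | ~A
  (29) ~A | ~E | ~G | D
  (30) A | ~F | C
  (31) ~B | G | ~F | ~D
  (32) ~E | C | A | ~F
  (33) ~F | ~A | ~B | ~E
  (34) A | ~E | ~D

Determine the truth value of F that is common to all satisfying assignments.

Suppose F = 1.
The clause (~B) is unit, so B = 0.
The clause (C) is unit, so C = 1.
The clause (A) is unit, so A = 1.
The clause (~G) is unit, so G = 0.
The clause (~E) is unit, so E = 0.
That conflicts with the unit clause (E).
So every satisfying assignment has F = False.

False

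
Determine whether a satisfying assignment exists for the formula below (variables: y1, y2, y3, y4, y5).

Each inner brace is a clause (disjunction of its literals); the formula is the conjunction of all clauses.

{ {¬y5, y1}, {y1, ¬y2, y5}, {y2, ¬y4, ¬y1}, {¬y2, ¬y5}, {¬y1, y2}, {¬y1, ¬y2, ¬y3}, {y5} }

No, unsatisfiable

(y5) alone gives y5 = True.
(y1) alone gives y1 = True.
(¬y2) alone gives y2 = False.
But (y2) is also a unit clause — contradiction.
No assignment satisfies every clause.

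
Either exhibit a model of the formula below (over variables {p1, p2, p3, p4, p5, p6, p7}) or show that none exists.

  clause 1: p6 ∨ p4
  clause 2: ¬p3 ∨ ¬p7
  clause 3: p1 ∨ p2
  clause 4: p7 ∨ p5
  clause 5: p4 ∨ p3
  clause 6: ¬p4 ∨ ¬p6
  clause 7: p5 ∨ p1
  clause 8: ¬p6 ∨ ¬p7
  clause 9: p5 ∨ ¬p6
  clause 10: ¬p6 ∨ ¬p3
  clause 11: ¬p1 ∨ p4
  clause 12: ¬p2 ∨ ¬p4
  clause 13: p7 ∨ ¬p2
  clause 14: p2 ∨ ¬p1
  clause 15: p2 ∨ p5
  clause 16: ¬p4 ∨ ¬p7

Try p6 = True.
From the singleton clause (¬p4), p4 = False.
From the singleton clause (p3), p3 = True.
Now (¬p3) is unsatisfied and unit — conflict.
So p6 must be the other value — set p6 = False.
From the singleton clause (p4), p4 = True.
From the singleton clause (¬p2), p2 = False.
From the singleton clause (p1), p1 = True.
Now (¬p1) is unsatisfied and unit — conflict.
Either choice for p6 ends in contradiction.

UNSATISFIABLE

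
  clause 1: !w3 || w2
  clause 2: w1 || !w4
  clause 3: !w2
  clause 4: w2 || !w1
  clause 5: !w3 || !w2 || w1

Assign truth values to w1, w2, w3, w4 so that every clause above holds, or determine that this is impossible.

Unit clause (!w2) forces w2 = false.
Unit clause (!w3) forces w3 = false.
Unit clause (!w1) forces w1 = false.
Unit clause (!w4) forces w4 = false.
Every clause now holds.

w1 ↦ false; w2 ↦ false; w3 ↦ false; w4 ↦ false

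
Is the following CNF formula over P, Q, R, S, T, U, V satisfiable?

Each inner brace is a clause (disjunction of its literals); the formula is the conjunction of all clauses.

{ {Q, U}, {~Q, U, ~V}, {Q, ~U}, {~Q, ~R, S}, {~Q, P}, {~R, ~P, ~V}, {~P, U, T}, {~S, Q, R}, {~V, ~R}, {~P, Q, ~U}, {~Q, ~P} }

Branch on Q: set Q = 1.
(P) alone gives P = 1.
But (~P) is also a unit clause — contradiction.
So Q must be the other value — set Q = 0.
(U) alone gives U = 1.
But (~U) is also a unit clause — contradiction.
Either choice for Q ends in contradiction.
No assignment satisfies every clause.

Unsatisfiable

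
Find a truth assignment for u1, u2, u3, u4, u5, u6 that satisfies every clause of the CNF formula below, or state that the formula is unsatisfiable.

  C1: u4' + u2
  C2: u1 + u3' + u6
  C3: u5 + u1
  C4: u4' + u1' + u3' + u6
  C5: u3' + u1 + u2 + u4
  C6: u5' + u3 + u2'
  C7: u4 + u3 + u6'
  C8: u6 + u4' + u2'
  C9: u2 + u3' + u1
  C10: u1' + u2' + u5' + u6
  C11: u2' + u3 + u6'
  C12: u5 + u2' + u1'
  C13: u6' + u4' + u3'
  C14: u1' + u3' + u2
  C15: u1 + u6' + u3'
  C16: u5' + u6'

u1=1; u2=0; u3=0; u4=0; u5=1; u6=0

Suppose u4 = 0.
Suppose u5 = 1.
From the singleton clause (u6'), u6 = 0.
Suppose u1 = 1.
From the singleton clause (u2'), u2 = 0.
From the singleton clause (u3'), u3 = 0.
Every clause now holds.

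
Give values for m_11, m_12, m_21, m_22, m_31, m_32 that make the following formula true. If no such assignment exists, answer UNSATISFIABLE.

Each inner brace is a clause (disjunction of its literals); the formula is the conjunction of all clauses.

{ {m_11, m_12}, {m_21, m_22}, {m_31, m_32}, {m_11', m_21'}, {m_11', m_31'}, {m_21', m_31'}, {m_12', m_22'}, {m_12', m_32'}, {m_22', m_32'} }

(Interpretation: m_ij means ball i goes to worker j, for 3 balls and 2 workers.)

UNSATISFIABLE

Case m_11 = 1:
(m_21') alone gives m_21 = 0.
(m_22) alone gives m_22 = 1.
(m_31') alone gives m_31 = 0.
(m_32) alone gives m_32 = 1.
That conflicts with the unit clause (m_32').
Backtrack on m_11: now try m_11 = 0.
(m_12) alone gives m_12 = 1.
(m_22') alone gives m_22 = 0.
(m_21) alone gives m_21 = 1.
(m_31') alone gives m_31 = 0.
(m_32) alone gives m_32 = 1.
That conflicts with the unit clause (m_32').
Either choice for m_11 ends in contradiction.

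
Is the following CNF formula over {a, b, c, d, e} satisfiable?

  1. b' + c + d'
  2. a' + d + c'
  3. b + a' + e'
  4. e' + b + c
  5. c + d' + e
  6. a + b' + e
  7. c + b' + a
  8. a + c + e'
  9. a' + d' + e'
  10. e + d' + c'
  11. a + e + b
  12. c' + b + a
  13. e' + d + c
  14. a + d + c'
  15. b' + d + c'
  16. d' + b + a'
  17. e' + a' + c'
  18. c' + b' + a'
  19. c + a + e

Suppose b = 1.
Suppose c = 0.
The clause (d') is unit, so d = 0.
The clause (a) is unit, so a = 1.
The clause (e') is unit, so e = 0.
This assignment satisfies each clause.
A satisfying assignment: a=1,  b=1,  c=0,  d=0,  e=0.

Yes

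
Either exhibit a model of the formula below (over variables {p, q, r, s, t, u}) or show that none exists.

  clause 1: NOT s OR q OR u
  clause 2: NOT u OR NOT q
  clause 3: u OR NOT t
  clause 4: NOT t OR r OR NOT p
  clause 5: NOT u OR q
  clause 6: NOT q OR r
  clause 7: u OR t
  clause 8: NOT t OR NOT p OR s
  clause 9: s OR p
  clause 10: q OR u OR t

UNSATISFIABLE

Case u = false:
Unit clause (NOT t) forces t = false.
But (t) is also a unit clause — contradiction.
Undo u and try u = true.
Unit clause (NOT q) forces q = false.
But (q) is also a unit clause — contradiction.
Neither u = true nor u = false works.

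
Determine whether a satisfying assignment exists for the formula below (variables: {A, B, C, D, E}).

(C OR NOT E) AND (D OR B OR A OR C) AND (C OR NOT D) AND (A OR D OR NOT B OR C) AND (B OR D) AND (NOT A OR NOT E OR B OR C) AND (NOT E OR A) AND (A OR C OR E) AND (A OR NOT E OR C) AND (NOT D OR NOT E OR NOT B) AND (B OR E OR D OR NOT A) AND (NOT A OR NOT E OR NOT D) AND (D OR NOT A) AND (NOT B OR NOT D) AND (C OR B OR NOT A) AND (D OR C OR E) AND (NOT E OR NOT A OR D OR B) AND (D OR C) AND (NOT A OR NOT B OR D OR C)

Yes, satisfiable

Case C = true:
Case B = false:
Unit clause (D) forces D = true.
Case E = false:
Every clause is now satisfied; A is unconstrained.
A satisfying assignment: A=true; B=false; C=true; D=true; E=false.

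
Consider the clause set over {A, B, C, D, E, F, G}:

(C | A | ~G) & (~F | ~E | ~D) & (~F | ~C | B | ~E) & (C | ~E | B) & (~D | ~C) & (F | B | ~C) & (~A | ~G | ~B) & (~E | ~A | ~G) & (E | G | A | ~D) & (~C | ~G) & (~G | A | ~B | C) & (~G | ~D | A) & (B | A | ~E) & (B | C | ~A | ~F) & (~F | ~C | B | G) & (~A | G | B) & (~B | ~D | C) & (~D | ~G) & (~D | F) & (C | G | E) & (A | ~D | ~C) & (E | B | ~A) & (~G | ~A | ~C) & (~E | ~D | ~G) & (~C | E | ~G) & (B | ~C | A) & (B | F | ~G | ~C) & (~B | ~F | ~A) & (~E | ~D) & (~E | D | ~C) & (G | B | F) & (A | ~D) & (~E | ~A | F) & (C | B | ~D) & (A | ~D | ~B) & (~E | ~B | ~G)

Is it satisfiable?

Try D = 0.
Try C = 1.
The clause (~G) is unit, so G = 0.
The clause (~E) is unit, so E = 0.
Try F = 1.
The clause (B) is unit, so B = 1.
The clause (~A) is unit, so A = 0.
This assignment satisfies each clause.
A satisfying assignment: A ↦ 0,  B ↦ 1,  C ↦ 1,  D ↦ 0,  E ↦ 0,  F ↦ 1,  G ↦ 0.

Yes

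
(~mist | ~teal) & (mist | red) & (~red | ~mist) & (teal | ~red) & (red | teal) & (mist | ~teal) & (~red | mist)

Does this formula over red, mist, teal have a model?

Unsatisfiable

Case mist = 0:
From the singleton clause (red), red = 1.
But (~red) is also a unit clause — contradiction.
So mist must be the other value — set mist = 1.
From the singleton clause (~teal), teal = 0.
From the singleton clause (~red), red = 0.
But (red) is also a unit clause — contradiction.
Either choice for mist ends in contradiction.
No assignment satisfies every clause.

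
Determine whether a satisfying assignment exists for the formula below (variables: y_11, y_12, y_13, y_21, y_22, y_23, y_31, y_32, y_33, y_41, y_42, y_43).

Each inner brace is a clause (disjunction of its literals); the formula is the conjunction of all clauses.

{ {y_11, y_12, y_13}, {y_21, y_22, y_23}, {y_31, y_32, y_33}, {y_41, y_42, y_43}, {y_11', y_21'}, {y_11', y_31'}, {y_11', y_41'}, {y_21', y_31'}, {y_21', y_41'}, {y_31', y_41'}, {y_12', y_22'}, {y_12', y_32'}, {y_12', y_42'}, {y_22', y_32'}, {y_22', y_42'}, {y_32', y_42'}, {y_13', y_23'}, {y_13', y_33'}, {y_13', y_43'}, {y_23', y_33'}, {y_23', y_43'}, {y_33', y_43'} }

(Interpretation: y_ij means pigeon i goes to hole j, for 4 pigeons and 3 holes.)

Branch on y_11: set y_11 = 0.
Branch on y_12: set y_12 = 1.
From the singleton clause (y_22'), y_22 = 0.
From the singleton clause (y_32'), y_32 = 0.
From the singleton clause (y_42'), y_42 = 0.
Branch on y_21: set y_21 = 1.
From the singleton clause (y_31'), y_31 = 0.
From the singleton clause (y_33), y_33 = 1.
From the singleton clause (y_41'), y_41 = 0.
From the singleton clause (y_43), y_43 = 1.
Now (y_43') is unsatisfied and unit — conflict.
Undo y_21 and try y_21 = 0.
From the singleton clause (y_23), y_23 = 1.
From the singleton clause (y_13'), y_13 = 0.
From the singleton clause (y_33'), y_33 = 0.
From the singleton clause (y_31), y_31 = 1.
From the singleton clause (y_41'), y_41 = 0.
From the singleton clause (y_43), y_43 = 1.
Now (y_43') is unsatisfied and unit — conflict.
Neither y_21 = 1 nor y_21 = 0 works.
Undo y_12 and try y_12 = 0.
From the singleton clause (y_13), y_13 = 1.
From the singleton clause (y_23'), y_23 = 0.
From the singleton clause (y_33'), y_33 = 0.
From the singleton clause (y_43'), y_43 = 0.
Branch on y_21: set y_21 = 1.
From the singleton clause (y_31'), y_31 = 0.
From the singleton clause (y_32), y_32 = 1.
From the singleton clause (y_41'), y_41 = 0.
From the singleton clause (y_42), y_42 = 1.
Now (y_42') is unsatisfied and unit — conflict.
Undo y_21 and try y_21 = 0.
From the singleton clause (y_22), y_22 = 1.
From the singleton clause (y_32'), y_32 = 0.
From the singleton clause (y_31), y_31 = 1.
From the singleton clause (y_41'), y_41 = 0.
From the singleton clause (y_42), y_42 = 1.
Now (y_42') is unsatisfied and unit — conflict.
Neither y_21 = 1 nor y_21 = 0 works.
Neither y_12 = 1 nor y_12 = 0 works.
Undo y_11 and try y_11 = 1.
From the singleton clause (y_21'), y_21 = 0.
From the singleton clause (y_31'), y_31 = 0.
From the singleton clause (y_41'), y_41 = 0.
Branch on y_22: set y_22 = 1.
From the singleton clause (y_12'), y_12 = 0.
From the singleton clause (y_32'), y_32 = 0.
From the singleton clause (y_33), y_33 = 1.
From the singleton clause (y_42'), y_42 = 0.
From the singleton clause (y_43), y_43 = 1.
Now (y_43') is unsatisfied and unit — conflict.
Undo y_22 and try y_22 = 0.
From the singleton clause (y_23), y_23 = 1.
From the singleton clause (y_13'), y_13 = 0.
From the singleton clause (y_33'), y_33 = 0.
From the singleton clause (y_32), y_32 = 1.
From the singleton clause (y_12'), y_12 = 0.
From the singleton clause (y_42'), y_42 = 0.
From the singleton clause (y_43), y_43 = 1.
Now (y_43') is unsatisfied and unit — conflict.
Neither y_22 = 1 nor y_22 = 0 works.
Neither y_11 = 1 nor y_11 = 0 works.
No assignment satisfies every clause.

No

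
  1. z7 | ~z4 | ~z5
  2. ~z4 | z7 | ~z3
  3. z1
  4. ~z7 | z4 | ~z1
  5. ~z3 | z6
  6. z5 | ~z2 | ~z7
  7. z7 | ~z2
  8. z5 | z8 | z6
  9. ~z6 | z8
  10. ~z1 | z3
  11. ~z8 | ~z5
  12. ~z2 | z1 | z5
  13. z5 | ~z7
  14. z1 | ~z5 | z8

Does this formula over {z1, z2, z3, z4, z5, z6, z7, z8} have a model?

Yes

Unit clause (z1) forces z1 = 1.
Unit clause (z3) forces z3 = 1.
Unit clause (z6) forces z6 = 1.
Unit clause (z8) forces z8 = 1.
Unit clause (~z5) forces z5 = 0.
Unit clause (~z7) forces z7 = 0.
Unit clause (~z4) forces z4 = 0.
Unit clause (~z2) forces z2 = 0.
All clauses are satisfied.
A satisfying assignment: z1: 1,  z2: 0,  z3: 1,  z4: 0,  z5: 0,  z6: 1,  z7: 0,  z8: 1.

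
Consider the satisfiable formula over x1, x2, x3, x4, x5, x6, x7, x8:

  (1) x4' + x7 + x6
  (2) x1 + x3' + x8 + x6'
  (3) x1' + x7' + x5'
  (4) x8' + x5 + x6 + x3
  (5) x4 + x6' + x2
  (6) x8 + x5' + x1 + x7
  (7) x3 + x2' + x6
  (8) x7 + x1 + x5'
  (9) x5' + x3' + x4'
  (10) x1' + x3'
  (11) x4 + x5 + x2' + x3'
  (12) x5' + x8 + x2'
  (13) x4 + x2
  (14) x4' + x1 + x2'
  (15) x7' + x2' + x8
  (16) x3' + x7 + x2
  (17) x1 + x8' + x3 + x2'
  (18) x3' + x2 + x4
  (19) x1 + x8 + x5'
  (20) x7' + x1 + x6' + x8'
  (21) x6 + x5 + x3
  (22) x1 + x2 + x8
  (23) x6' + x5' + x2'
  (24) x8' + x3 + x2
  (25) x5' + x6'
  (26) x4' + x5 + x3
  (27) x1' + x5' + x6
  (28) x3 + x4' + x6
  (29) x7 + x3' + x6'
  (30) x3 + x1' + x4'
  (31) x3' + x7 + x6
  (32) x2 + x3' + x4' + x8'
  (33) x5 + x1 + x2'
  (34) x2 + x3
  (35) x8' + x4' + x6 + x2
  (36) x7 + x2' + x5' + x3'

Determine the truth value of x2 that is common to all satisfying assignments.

Suppose x2 = 0.
(x4) alone gives x4 = 1.
(x3) alone gives x3 = 1.
(x5') alone gives x5 = 0.
(x1') alone gives x1 = 0.
(x7) alone gives x7 = 1.
(x8) alone gives x8 = 1.
That conflicts with the unit clause (x8').
So every satisfying assignment has x2 = True.

True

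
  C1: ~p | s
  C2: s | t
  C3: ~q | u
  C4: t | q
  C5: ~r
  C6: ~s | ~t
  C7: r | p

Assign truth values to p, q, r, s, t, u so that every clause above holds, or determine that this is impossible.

Unit clause (~r) forces r = 0.
Unit clause (p) forces p = 1.
Unit clause (s) forces s = 1.
Unit clause (~t) forces t = 0.
Unit clause (q) forces q = 1.
Unit clause (u) forces u = 1.
Every clause now holds.

p=1; q=1; r=0; s=1; t=0; u=1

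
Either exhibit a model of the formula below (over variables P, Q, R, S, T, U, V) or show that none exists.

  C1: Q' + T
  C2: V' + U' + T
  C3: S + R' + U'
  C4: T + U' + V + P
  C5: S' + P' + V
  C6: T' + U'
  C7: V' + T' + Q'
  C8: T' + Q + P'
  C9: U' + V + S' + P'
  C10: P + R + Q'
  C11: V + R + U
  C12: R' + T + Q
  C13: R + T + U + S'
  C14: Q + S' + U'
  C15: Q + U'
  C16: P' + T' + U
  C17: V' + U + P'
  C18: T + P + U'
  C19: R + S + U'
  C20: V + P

Branch on Q: set Q = 0.
Unit clause (U') forces U = 0.
Branch on T: set T = 1.
Unit clause (P') forces P = 0.
Unit clause (V) forces V = 1.
Every clause is now satisfied; R, S are unconstrained.

P=0,  Q=0,  R=1,  S=0,  T=1,  U=0,  V=1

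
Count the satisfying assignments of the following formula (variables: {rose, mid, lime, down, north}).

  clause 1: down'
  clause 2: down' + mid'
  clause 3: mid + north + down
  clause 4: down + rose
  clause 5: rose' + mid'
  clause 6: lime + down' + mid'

There are 2^5 = 32 truth assignments over (rose, mid, lime, down, north).
Split on north. With north = 1, the clauses containing north are satisfied and north' drops from the rest; 2 of the 2^4 = 16 assignments to the other variables satisfy what remains.
With north = 0, by the same count on the reduced clause set, 0 assignments work.
(One model: rose=T, mid=F, lime=F, down=F, north=T.)
Total: 2 + 0 = 2.

2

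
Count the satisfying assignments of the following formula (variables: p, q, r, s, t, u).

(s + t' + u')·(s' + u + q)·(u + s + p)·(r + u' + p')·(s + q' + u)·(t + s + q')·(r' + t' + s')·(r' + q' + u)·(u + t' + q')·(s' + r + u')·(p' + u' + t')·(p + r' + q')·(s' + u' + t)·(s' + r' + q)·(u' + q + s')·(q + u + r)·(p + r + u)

6

There are 2^6 = 64 truth assignments over (p, q, r, s, t, u).
Split on q. With q = 1, the clauses containing q are satisfied and q' drops from the rest; 1 of the 2^5 = 32 assignments to the other variables satisfy what remains.
With q = 0, by the same count on the reduced clause set, 5 assignments work.
(One model: p=F, q=F, r=F, s=F, t=F, u=T.)
Total: 1 + 5 = 6.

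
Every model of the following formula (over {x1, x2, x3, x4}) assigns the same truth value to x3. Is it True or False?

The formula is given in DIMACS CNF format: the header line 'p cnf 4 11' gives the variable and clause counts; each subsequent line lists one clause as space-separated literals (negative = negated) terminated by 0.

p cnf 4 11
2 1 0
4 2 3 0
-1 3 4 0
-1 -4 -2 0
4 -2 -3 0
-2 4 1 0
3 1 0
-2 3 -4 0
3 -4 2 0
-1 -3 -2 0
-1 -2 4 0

Suppose x3 = False.
Unit clause (x1) forces x1 = True.
Unit clause (x4) forces x4 = True.
Unit clause (¬x2) forces x2 = False.
That conflicts with the unit clause (x2).
So every satisfying assignment has x3 = True.

True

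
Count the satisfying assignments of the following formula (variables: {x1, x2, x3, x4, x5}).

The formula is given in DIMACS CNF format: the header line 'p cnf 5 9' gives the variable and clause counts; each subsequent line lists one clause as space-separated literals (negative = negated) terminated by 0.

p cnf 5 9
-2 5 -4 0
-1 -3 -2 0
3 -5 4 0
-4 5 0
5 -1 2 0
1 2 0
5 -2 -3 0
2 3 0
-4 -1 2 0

7

There are 2^5 = 32 truth assignments over (x1, x2, x3, x4, x5).
Split on x2. With x2 = True, the clauses containing x2 are satisfied and ¬x2 drops from the rest; 6 of the 2^4 = 16 assignments to the other variables satisfy what remains.
With x2 = False, by the same count on the reduced clause set, 1 assignment works.
(One model: x1=F, x2=T, x3=F, x4=F, x5=F.)
Total: 6 + 1 = 7.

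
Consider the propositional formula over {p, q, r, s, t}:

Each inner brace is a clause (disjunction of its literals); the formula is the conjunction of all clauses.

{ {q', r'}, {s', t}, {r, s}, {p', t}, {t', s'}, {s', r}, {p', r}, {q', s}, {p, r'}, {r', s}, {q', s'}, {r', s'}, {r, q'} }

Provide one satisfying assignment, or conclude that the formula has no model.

Case q = 0:
Case s = 0:
Unit clause (r) forces r = 1.
But (r') is also a unit clause — contradiction.
Undo s and try s = 1.
Unit clause (t) forces t = 1.
But (t') is also a unit clause — contradiction.
Either choice for s ends in contradiction.
Undo q and try q = 1.
Unit clause (r') forces r = 0.
But (r) is also a unit clause — contradiction.
Either choice for q ends in contradiction.

UNSATISFIABLE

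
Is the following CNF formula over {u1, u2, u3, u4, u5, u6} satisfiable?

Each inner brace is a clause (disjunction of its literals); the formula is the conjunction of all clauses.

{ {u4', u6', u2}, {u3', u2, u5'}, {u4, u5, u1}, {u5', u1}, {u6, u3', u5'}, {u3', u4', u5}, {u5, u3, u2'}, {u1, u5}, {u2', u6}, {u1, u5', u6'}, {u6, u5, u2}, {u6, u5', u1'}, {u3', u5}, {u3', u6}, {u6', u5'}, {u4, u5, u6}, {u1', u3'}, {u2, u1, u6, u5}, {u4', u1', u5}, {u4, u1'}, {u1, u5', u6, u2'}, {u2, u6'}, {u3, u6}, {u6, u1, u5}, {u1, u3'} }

Branch on u5: set u5 = 0.
From the singleton clause (u1), u1 = 1.
From the singleton clause (u3'), u3 = 0.
From the singleton clause (u2'), u2 = 0.
From the singleton clause (u6), u6 = 1.
Now (u6') is unsatisfied and unit — conflict.
That branch fails; take u5 = 1 instead.
From the singleton clause (u1), u1 = 1.
From the singleton clause (u6), u6 = 1.
Now (u6') is unsatisfied and unit — conflict.
Either choice for u5 ends in contradiction.
No assignment satisfies every clause.

No, unsatisfiable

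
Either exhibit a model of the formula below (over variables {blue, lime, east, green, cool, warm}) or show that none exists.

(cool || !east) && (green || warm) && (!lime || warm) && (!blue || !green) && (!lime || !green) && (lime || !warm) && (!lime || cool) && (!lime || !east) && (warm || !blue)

blue ↦ true,  lime ↦ true,  east ↦ false,  green ↦ false,  cool ↦ true,  warm ↦ true

Case cool = true:
Case green = false:
Unit clause (warm) forces warm = true.
Unit clause (lime) forces lime = true.
Unit clause (!east) forces east = false.
Every clause is now satisfied; blue is unconstrained.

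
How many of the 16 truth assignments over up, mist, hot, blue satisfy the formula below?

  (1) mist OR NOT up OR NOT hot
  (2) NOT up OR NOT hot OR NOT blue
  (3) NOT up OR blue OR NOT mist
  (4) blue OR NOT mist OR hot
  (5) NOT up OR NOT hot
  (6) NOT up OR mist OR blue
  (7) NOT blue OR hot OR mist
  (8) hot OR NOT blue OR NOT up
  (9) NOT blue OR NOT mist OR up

There are 2^4 = 16 truth assignments over (up, mist, hot, blue).
Check each against the 9 clauses (columns in the order up, mist, hot, blue):
  F F F F  ✓ satisfies all
  F F F T  ✗ fails (NOT blue OR hot OR mist)
  F F T F  ✓ satisfies all
  F F T T  ✓ satisfies all
  F T F F  ✗ fails (blue OR NOT mist OR hot)
  F T F T  ✗ fails (NOT blue OR NOT mist OR up)
  F T T F  ✓ satisfies all
  F T T T  ✗ fails (NOT blue OR NOT mist OR up)
  T F F F  ✗ fails (NOT up OR mist OR blue)
  T F F T  ✗ fails (NOT blue OR hot OR mist)
  T F T F  ✗ fails (mist OR NOT up OR NOT hot)
  T F T T  ✗ fails (mist OR NOT up OR NOT hot)
  T T F F  ✗ fails (NOT up OR blue OR NOT mist)
  T T F T  ✗ fails (hot OR NOT blue OR NOT up)
  T T T F  ✗ fails (NOT up OR blue OR NOT mist)
  T T T T  ✗ fails (NOT up OR NOT hot OR NOT blue)
4 of the 16 rows are models.

4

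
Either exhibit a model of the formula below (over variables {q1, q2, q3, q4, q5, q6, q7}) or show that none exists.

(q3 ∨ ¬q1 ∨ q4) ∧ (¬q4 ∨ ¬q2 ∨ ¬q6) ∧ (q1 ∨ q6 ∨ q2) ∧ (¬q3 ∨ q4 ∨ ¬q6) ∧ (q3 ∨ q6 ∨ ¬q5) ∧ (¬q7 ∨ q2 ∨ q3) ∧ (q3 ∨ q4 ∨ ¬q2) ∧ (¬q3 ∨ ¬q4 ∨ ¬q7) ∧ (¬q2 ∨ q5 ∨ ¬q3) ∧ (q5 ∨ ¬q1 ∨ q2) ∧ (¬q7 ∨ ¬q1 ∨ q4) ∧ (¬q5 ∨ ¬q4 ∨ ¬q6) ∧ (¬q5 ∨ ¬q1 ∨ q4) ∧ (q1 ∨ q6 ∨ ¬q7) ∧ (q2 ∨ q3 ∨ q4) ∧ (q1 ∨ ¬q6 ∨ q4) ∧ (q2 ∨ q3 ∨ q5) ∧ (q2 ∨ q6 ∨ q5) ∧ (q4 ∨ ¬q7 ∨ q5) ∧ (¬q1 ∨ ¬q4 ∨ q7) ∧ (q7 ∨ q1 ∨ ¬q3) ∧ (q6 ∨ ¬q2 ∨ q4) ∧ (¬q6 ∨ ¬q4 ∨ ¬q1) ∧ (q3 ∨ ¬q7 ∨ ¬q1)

q1 ↦ False; q2 ↦ True; q3 ↦ False; q4 ↦ True; q5 ↦ False; q6 ↦ False; q7 ↦ False

Suppose q3 = False.
Suppose q1 = False.
Suppose q6 = False.
From the singleton clause (q2), q2 = True.
From the singleton clause (¬q5), q5 = False.
From the singleton clause (q4), q4 = True.
From the singleton clause (¬q7), q7 = False.
All clauses are satisfied.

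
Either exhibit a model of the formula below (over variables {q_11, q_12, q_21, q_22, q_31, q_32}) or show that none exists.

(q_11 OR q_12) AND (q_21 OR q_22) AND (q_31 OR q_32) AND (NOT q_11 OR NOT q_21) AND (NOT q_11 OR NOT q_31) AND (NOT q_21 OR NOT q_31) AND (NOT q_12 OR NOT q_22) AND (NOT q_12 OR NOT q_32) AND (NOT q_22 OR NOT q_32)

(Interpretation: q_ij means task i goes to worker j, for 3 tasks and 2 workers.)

Suppose q_11 = true.
From the singleton clause (NOT q_21), q_21 = false.
From the singleton clause (q_22), q_22 = true.
From the singleton clause (NOT q_31), q_31 = false.
From the singleton clause (q_32), q_32 = true.
But (NOT q_32) is also a unit clause — contradiction.
So q_11 must be the other value — set q_11 = false.
From the singleton clause (q_12), q_12 = true.
From the singleton clause (NOT q_22), q_22 = false.
From the singleton clause (q_21), q_21 = true.
From the singleton clause (NOT q_31), q_31 = false.
From the singleton clause (q_32), q_32 = true.
But (NOT q_32) is also a unit clause — contradiction.
Both values of q_11 lead to a conflict.

UNSATISFIABLE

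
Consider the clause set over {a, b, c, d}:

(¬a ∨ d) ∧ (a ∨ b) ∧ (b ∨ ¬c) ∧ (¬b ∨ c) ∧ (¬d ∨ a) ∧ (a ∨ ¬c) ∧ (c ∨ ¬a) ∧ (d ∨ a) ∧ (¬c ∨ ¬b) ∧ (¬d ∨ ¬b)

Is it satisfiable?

No

Case a = False:
The clause (b) is unit, so b = True.
The clause (c) is unit, so c = True.
Now (¬c) is unsatisfied and unit — conflict.
That branch fails; take a = True instead.
The clause (d) is unit, so d = True.
The clause (c) is unit, so c = True.
The clause (b) is unit, so b = True.
Now (¬b) is unsatisfied and unit — conflict.
Either choice for a ends in contradiction.
No assignment satisfies every clause.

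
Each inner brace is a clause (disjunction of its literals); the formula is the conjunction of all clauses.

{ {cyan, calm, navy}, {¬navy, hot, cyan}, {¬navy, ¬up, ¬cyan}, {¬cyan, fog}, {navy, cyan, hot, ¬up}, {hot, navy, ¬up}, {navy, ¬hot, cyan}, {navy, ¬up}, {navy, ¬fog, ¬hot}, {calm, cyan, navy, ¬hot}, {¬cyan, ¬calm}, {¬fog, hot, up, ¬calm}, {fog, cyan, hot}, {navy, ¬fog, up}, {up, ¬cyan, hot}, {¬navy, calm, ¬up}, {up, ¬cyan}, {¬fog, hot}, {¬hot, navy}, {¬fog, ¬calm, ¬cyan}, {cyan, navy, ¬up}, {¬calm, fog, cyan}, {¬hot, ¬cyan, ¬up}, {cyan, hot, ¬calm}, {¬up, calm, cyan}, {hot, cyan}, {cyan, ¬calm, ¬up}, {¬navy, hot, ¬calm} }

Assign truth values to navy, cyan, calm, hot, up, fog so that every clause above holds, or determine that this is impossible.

Case cyan = False:
Unit clause (hot) forces hot = True.
Unit clause (navy) forces navy = True.
Case calm = False:
Unit clause (¬up) forces up = False.
All clauses hold; fog can take either value.

navy ↦ True, cyan ↦ False, calm ↦ False, hot ↦ True, up ↦ False, fog ↦ False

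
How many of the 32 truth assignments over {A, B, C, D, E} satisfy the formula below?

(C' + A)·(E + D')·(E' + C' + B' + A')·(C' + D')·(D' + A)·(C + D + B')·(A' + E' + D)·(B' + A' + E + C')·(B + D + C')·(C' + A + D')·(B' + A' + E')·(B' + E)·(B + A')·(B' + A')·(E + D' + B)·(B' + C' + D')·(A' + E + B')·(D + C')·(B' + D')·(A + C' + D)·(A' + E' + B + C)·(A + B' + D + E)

There are 2^5 = 32 truth assignments over (A, B, C, D, E).
Split on B. With B = 1, the clauses containing B are satisfied and B' drops from the rest; 0 of the 2^4 = 16 assignments to the other variables satisfy what remains.
With B = 0, by the same count on the reduced clause set, 2 assignments work.
(One model: A=F, B=F, C=F, D=F, E=F.)
Total: 0 + 2 = 2.

2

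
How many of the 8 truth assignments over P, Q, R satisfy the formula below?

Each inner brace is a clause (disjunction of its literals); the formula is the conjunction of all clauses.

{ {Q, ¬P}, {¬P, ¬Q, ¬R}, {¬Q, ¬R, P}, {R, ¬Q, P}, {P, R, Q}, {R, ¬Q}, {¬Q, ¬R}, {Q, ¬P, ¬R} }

1

There are 2^3 = 8 truth assignments over (P, Q, R).
Check each against the 8 clauses (columns in the order P, Q, R):
  F F F  ✗ fails (P ∨ R ∨ Q)
  F F T  ✓ satisfies all
  F T F  ✗ fails (R ∨ ¬Q ∨ P)
  F T T  ✗ fails (¬Q ∨ ¬R ∨ P)
  T F F  ✗ fails (Q ∨ ¬P)
  T F T  ✗ fails (Q ∨ ¬P)
  T T F  ✗ fails (R ∨ ¬Q)
  T T T  ✗ fails (¬P ∨ ¬Q ∨ ¬R)
1 of the 8 rows is a model.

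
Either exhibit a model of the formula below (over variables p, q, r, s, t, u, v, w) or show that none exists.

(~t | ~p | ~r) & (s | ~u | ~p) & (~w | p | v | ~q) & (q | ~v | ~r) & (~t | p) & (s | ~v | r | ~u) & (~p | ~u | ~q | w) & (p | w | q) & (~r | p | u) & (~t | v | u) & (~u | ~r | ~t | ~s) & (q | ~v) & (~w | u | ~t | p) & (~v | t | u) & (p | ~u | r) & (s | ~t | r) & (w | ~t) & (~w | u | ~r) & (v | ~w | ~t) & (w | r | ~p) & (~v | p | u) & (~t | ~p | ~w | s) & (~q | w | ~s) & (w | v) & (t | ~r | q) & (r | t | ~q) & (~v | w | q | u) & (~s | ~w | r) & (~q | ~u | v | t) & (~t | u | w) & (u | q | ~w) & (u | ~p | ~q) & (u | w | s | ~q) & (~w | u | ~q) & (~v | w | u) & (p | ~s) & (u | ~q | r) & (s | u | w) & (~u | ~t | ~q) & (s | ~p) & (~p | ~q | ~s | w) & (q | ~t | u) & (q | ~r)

Branch on t: set t = 0.
Branch on q: set q = 1.
From the singleton clause (r), r = 1.
Branch on p: set p = 0.
From the singleton clause (u), u = 1.
From the singleton clause (v), v = 1.
From the singleton clause (~s), s = 0.
All clauses hold; w can take either value.

p: 0; q: 1; r: 1; s: 0; t: 0; u: 1; v: 1; w: 0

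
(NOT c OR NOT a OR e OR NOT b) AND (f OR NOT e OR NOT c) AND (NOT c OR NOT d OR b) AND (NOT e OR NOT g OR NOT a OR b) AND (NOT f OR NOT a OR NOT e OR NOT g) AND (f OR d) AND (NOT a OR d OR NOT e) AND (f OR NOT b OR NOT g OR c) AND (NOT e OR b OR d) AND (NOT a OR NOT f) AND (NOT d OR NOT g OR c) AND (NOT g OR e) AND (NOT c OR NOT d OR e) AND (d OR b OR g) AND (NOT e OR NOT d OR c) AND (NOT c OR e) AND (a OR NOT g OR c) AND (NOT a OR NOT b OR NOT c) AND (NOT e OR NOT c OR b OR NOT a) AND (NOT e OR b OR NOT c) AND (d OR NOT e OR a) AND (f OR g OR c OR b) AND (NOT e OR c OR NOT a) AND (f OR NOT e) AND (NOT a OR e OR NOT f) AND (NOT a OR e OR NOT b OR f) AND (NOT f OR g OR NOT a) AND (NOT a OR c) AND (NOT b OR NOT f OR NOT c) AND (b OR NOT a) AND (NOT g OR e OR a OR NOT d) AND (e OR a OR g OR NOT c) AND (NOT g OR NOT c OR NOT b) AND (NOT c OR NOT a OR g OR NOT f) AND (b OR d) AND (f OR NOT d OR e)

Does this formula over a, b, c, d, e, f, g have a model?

Yes

Suppose f = true.
The clause (NOT a) is unit, so a = false.
Suppose g = false.
Suppose d = true.
Suppose c = false.
The clause (NOT e) is unit, so e = false.
No clause remains; b is free.
A satisfying assignment: a: false; b: true; c: false; d: true; e: false; f: true; g: false.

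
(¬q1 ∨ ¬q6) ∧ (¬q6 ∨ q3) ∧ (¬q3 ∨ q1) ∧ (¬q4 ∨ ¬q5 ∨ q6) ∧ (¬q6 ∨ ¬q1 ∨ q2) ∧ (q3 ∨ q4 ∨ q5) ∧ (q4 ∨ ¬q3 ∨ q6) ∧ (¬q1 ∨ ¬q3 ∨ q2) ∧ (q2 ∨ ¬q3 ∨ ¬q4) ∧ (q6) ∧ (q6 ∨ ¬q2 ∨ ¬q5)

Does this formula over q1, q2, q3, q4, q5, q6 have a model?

(q6) alone gives q6 = True.
(¬q1) alone gives q1 = False.
(q3) alone gives q3 = True.
Now (¬q3) is unsatisfied and unit — conflict.
No assignment satisfies every clause.

Unsatisfiable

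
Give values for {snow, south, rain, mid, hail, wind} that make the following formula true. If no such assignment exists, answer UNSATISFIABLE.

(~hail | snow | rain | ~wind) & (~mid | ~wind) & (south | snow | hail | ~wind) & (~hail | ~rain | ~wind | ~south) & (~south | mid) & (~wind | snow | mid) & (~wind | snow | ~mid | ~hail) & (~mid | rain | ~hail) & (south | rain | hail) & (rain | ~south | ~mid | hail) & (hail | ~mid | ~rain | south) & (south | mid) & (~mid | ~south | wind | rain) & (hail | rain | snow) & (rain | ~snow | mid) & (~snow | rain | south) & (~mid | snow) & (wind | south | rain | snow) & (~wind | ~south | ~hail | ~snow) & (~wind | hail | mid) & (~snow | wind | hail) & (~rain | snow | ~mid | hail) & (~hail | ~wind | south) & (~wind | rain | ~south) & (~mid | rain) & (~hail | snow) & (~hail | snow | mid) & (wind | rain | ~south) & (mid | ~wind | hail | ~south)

Suppose mid = 1.
The clause (~wind) is unit, so wind = 0.
The clause (snow) is unit, so snow = 1.
The clause (hail) is unit, so hail = 1.
The clause (rain) is unit, so rain = 1.
Every clause is now satisfied; south is unconstrained.

snow=1, south=1, rain=1, mid=1, hail=1, wind=0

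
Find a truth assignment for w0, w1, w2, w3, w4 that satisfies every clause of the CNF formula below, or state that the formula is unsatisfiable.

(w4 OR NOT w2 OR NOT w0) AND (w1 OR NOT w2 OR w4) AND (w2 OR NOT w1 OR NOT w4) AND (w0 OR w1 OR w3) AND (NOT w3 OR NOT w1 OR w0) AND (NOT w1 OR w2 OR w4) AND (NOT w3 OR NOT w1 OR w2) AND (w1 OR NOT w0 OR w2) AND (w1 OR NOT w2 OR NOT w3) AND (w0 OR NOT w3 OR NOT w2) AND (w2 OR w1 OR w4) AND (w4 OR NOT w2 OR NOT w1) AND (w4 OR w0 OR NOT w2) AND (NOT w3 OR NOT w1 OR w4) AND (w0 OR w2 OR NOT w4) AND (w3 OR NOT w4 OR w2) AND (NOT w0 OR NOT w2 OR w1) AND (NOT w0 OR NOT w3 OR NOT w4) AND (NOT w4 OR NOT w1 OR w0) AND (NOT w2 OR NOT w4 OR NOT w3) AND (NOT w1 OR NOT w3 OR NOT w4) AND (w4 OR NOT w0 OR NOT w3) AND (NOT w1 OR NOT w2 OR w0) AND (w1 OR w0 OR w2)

w0=true,  w1=true,  w2=true,  w3=false,  w4=true

Branch on w4: set w4 = true.
Branch on w2: set w2 = true.
(NOT w3) alone gives w3 = false.
Branch on w0: set w0 = true.
(w1) alone gives w1 = true.
This assignment satisfies each clause.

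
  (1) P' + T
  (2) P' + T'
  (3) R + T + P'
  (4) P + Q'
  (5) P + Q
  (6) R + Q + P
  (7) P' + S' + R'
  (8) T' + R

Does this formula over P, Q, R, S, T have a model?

Try P = 0.
The clause (Q') is unit, so Q = 0.
That conflicts with the unit clause (Q).
Undo P and try P = 1.
The clause (T) is unit, so T = 1.
That conflicts with the unit clause (T').
Both values of P lead to a conflict.
No assignment satisfies every clause.

No, unsatisfiable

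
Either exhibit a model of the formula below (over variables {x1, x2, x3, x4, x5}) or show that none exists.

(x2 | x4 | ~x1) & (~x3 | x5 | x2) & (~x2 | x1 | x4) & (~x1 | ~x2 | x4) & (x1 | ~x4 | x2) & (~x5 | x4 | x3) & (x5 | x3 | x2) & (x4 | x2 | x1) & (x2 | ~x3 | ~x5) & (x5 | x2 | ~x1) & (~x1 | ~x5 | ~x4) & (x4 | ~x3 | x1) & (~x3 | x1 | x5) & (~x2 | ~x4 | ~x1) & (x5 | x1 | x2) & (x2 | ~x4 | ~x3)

Branch on x2: set x2 = 1.
Branch on x1: set x1 = 0.
Unit clause (x4) forces x4 = 1.
Branch on x3: set x3 = 1.
Unit clause (x5) forces x5 = 1.
All clauses are satisfied.

x1=0,  x2=1,  x3=1,  x4=1,  x5=1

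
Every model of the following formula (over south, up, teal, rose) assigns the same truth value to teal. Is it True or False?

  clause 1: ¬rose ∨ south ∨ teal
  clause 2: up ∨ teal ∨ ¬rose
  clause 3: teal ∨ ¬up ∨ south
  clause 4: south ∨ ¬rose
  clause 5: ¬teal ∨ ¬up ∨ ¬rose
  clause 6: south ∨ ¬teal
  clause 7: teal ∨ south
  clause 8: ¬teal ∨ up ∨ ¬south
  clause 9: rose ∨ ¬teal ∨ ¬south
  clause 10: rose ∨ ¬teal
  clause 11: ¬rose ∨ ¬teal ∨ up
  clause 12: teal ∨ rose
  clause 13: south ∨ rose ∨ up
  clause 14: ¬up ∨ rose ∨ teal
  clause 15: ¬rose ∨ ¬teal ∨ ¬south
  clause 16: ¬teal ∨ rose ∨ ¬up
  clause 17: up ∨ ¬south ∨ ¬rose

False

Suppose teal = True.
The clause (south) is unit, so south = True.
The clause (up) is unit, so up = True.
The clause (¬rose) is unit, so rose = False.
That conflicts with the unit clause (rose).
So every satisfying assignment has teal = False.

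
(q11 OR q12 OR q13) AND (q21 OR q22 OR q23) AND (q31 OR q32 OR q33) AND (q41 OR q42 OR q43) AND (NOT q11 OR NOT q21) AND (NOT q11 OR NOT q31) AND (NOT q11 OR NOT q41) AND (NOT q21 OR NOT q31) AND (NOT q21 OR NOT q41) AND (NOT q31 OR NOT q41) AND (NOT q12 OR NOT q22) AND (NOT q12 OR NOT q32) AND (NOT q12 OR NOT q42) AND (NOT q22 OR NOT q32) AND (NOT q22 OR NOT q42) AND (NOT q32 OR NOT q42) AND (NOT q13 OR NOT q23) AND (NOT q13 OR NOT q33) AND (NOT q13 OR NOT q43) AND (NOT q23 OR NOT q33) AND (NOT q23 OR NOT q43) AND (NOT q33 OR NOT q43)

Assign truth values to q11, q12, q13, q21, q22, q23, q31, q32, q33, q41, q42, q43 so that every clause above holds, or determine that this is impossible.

UNSATISFIABLE

Try q11 = false.
Try q12 = true.
(NOT q22) alone gives q22 = false.
(NOT q32) alone gives q32 = false.
(NOT q42) alone gives q42 = false.
Try q21 = true.
(NOT q31) alone gives q31 = false.
(q33) alone gives q33 = true.
(NOT q41) alone gives q41 = false.
(q43) alone gives q43 = true.
That conflicts with the unit clause (NOT q43).
Undo q21 and try q21 = false.
(q23) alone gives q23 = true.
(NOT q13) alone gives q13 = false.
(NOT q33) alone gives q33 = false.
(q31) alone gives q31 = true.
(NOT q41) alone gives q41 = false.
(q43) alone gives q43 = true.
That conflicts with the unit clause (NOT q43).
Both values of q21 lead to a conflict.
Undo q12 and try q12 = false.
(q13) alone gives q13 = true.
(NOT q23) alone gives q23 = false.
(NOT q33) alone gives q33 = false.
(NOT q43) alone gives q43 = false.
Try q21 = true.
(NOT q31) alone gives q31 = false.
(q32) alone gives q32 = true.
(NOT q41) alone gives q41 = false.
(q42) alone gives q42 = true.
That conflicts with the unit clause (NOT q42).
Undo q21 and try q21 = false.
(q22) alone gives q22 = true.
(NOT q32) alone gives q32 = false.
(q31) alone gives q31 = true.
(NOT q41) alone gives q41 = false.
(q42) alone gives q42 = true.
That conflicts with the unit clause (NOT q42).
Both values of q21 lead to a conflict.
Both values of q12 lead to a conflict.
Undo q11 and try q11 = true.
(NOT q21) alone gives q21 = false.
(NOT q31) alone gives q31 = false.
(NOT q41) alone gives q41 = false.
Try q22 = true.
(NOT q12) alone gives q12 = false.
(NOT q32) alone gives q32 = false.
(q33) alone gives q33 = true.
(NOT q42) alone gives q42 = false.
(q43) alone gives q43 = true.
That conflicts with the unit clause (NOT q43).
Undo q22 and try q22 = false.
(q23) alone gives q23 = true.
(NOT q13) alone gives q13 = false.
(NOT q33) alone gives q33 = false.
(q32) alone gives q32 = true.
(NOT q12) alone gives q12 = false.
(NOT q42) alone gives q42 = false.
(q43) alone gives q43 = true.
That conflicts with the unit clause (NOT q43).
Both values of q22 lead to a conflict.
Both values of q11 lead to a conflict.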